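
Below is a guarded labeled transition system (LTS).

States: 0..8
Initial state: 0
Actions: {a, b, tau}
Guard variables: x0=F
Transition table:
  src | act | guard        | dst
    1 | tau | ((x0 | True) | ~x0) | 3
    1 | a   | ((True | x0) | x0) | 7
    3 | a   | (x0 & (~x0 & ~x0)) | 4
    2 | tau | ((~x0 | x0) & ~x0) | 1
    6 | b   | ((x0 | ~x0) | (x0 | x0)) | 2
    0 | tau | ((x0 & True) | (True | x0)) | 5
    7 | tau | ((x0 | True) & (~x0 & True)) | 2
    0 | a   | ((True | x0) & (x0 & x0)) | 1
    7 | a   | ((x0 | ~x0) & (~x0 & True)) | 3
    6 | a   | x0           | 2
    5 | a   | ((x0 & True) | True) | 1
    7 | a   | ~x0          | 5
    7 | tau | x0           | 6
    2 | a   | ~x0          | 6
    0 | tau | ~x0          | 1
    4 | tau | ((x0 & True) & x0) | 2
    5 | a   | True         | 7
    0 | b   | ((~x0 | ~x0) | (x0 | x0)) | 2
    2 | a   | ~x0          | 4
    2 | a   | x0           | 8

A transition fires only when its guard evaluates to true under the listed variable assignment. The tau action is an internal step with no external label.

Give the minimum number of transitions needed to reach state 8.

Breadth-first toward 8:
  L0 = {0}
  L1 = {1,2,5}
  L2 = {3,4,6,7}
8 never appears.

Answer: UNREACHABLE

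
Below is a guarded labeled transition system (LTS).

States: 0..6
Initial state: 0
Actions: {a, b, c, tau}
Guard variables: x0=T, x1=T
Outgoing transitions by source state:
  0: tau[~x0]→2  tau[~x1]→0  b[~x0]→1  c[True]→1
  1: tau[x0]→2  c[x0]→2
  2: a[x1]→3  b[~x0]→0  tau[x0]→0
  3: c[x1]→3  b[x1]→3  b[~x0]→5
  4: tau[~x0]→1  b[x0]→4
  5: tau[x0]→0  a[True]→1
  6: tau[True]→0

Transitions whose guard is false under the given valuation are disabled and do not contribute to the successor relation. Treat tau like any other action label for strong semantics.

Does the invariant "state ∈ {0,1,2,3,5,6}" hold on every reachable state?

Inv-set: {0,1,2,3,5,6}
Reachable = {0,1,2,3}
  0: ok
  1: ok
  2: ok
  3: ok

Answer: INVARIANT HOLDS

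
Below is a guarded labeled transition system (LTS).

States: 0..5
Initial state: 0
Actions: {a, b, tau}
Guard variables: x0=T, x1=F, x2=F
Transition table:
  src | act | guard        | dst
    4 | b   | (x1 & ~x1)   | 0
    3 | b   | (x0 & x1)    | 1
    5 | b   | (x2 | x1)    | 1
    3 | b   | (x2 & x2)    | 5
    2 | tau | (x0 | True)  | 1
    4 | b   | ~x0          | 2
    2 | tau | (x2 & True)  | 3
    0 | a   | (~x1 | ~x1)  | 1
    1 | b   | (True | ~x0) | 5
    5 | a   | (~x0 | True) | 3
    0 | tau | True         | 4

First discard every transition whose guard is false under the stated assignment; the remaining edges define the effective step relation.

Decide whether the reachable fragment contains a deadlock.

Answer: DEADLOCK at state 3

Analysis:
Reach set: {0,1,3,4,5}
  0: a→1  tau→4  [2 exit(s)]
  1: b→5  [1 exit(s)]
  3: ∅  [no exit]
  4: ∅  [no exit]
  5: a→3  [1 exit(s)]
Path to 3: a·b·a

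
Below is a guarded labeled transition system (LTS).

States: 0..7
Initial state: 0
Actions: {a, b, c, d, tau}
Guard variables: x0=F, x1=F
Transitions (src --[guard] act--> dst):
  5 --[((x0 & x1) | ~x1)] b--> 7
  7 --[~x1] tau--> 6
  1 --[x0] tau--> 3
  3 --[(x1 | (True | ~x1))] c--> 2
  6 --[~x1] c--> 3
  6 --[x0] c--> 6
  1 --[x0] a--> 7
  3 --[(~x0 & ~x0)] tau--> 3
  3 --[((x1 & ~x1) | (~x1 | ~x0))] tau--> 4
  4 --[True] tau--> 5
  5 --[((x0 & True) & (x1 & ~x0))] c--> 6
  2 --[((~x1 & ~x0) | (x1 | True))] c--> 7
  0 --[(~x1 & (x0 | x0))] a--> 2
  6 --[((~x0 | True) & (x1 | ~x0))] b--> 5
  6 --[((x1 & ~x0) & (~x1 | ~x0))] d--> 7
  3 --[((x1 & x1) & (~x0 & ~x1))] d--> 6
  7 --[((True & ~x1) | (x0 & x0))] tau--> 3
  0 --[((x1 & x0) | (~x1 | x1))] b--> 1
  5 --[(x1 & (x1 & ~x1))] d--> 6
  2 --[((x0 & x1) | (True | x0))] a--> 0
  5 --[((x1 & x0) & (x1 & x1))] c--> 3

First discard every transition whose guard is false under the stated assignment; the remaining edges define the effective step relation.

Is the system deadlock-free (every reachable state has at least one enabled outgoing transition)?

Reachable = {0,1}
  0: b→1  [1 out]
  1: ∅  [no exit]
witness 1: b

Answer: DEADLOCK at state 1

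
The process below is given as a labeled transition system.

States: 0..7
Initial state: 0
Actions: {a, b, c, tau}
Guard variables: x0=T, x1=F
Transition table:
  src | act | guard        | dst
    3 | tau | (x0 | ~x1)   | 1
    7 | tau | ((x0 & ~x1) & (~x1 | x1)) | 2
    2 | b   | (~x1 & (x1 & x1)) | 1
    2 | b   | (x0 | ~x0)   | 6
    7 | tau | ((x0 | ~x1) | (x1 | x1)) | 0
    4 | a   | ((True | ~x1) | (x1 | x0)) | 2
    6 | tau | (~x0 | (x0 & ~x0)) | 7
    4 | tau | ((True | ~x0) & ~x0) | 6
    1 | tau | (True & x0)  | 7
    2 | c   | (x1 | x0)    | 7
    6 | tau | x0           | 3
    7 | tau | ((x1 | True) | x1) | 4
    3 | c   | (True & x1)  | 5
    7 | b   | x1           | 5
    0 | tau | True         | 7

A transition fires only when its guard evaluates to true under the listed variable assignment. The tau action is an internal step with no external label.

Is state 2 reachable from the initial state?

Answer: REACHABLE

Trace:
10 transition(s) survive guard evaluation.
Layer 0: {0}
Layer 1: {7}  now seen {0,7}
Layer 2: {2,4}  now seen {0,2,4,7}
Layer 3: {6}  now seen {0,2,4,6,7}
Layer 4: {3}  now seen {0,2,3,4,6,7}
Layer 5: {1}  now seen {0,1,2,3,4,6,7}
R = {0,1,2,3,4,6,7}
trace reaching 2: tau·tau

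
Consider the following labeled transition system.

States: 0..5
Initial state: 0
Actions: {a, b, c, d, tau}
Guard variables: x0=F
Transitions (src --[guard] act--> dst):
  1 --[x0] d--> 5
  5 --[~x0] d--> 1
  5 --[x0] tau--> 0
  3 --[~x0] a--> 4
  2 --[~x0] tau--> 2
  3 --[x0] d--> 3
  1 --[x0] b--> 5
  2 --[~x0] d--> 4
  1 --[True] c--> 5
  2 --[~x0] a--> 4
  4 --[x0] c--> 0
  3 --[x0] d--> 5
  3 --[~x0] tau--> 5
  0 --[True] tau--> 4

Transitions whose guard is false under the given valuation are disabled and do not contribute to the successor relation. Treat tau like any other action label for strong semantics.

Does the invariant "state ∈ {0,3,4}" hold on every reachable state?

Answer: INVARIANT HOLDS

Analysis:
Safe = {0,3,4}
R = {0,4}
  0: ok
  4: ok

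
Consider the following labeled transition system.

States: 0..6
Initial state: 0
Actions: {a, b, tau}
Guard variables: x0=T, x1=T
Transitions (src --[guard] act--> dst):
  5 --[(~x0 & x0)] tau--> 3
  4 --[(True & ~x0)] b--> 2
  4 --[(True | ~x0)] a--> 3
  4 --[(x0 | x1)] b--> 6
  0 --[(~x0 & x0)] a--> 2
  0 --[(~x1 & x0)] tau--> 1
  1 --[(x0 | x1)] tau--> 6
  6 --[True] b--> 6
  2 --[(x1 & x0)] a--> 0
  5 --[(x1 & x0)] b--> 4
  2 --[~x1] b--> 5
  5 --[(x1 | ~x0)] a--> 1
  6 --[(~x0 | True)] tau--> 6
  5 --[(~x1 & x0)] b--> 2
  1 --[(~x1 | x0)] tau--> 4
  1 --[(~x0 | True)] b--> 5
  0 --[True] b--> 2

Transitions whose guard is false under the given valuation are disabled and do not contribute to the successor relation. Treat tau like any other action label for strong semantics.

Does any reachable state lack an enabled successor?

Answer: DEADLOCK-FREE

Working:
Reach set: {0,2}
  0: b→2  [deg 1]
  2: a→0  [deg 1]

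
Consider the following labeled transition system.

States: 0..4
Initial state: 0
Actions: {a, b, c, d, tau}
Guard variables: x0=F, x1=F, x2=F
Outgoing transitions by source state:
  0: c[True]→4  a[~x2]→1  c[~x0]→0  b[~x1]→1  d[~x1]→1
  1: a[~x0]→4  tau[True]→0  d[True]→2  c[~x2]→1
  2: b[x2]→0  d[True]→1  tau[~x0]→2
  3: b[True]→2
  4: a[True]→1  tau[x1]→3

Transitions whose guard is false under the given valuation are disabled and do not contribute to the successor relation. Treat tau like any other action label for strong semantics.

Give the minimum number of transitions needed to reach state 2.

Answer: 2

Trace:
Breadth-first toward 2:
  L0 = {0}
  L1 = {1,4}
  L2 = {2}
first hit 2 at d=2 via a·d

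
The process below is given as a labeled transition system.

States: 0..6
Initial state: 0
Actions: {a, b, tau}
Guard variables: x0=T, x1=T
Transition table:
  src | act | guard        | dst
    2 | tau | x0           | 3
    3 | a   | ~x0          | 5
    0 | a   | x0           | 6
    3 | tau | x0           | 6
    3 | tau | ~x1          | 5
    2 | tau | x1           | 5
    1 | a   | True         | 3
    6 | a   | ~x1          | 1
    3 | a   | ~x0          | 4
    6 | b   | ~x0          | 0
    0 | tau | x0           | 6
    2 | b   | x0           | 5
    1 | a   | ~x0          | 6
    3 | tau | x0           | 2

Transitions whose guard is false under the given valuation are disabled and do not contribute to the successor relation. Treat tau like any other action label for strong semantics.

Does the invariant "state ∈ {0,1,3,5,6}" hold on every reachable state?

Allowed set {0,1,3,5,6}
Reach set: {0,6}
  0: safe
  6: safe

Answer: INVARIANT HOLDS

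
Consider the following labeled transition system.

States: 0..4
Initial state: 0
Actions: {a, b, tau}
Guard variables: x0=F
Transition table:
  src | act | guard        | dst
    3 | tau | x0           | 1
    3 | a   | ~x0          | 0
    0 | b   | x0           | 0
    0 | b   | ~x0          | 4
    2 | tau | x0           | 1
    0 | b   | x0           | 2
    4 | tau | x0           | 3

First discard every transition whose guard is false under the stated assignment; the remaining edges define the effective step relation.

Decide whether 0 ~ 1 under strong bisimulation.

Answer: NOT BISIMILAR

Trace:
Compute ~ classes (split until stable):
  P[0] = {{0,1,2,3,4}}
  P[1] = {{0},{1,2,4},{3}}
stable after 2 split(s): 3 block(s)
[0]={0}  [1]={1,2,4}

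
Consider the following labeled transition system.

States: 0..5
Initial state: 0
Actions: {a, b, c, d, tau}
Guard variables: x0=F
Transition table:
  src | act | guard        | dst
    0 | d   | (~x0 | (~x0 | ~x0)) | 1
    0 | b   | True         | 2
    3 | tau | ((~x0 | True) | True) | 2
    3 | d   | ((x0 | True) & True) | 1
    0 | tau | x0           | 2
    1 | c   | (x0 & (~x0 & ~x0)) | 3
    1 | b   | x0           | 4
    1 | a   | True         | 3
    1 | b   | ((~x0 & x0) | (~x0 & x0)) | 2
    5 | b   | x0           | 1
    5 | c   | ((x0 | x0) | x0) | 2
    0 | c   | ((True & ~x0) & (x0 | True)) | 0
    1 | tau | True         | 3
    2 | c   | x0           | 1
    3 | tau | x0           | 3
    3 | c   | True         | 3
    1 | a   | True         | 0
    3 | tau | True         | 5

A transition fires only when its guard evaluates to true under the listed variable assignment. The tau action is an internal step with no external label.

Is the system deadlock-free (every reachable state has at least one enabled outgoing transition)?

Reach set: {0,1,2,3,5}
  0: b→2  c→0  d→1  [deg 3]
  1: a→0  a→3  tau→3  [deg 3]
  2: ∅  [STUCK]
  3: c→3  d→1  tau→2  tau→5  [deg 4]
  5: ∅  [STUCK]
witness 2: b

Answer: DEADLOCK at state 2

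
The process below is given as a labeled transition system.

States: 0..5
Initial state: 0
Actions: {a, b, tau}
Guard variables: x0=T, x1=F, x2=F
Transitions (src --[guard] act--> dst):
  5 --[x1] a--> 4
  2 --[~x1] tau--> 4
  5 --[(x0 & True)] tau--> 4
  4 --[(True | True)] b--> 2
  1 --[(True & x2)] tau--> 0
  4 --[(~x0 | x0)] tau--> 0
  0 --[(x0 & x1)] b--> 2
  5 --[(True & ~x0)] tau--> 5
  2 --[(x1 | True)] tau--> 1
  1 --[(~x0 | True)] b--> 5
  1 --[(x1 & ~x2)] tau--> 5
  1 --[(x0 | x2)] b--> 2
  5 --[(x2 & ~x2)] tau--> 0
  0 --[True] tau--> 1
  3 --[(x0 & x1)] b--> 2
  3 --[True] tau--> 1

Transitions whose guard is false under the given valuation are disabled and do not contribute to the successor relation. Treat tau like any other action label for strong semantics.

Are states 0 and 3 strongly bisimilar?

Compute ~ classes (split until stable):
  π0 = {{0,1,2,3,4,5}}
  π1 = {{0,2,3,5},{1},{4}}
  π2 = {{0,3},{1},{2},{4},{5}}
Fixed point at round 3; 5 class(es).
0∈{0,3}, 3∈{0,3}

Answer: BISIMILAR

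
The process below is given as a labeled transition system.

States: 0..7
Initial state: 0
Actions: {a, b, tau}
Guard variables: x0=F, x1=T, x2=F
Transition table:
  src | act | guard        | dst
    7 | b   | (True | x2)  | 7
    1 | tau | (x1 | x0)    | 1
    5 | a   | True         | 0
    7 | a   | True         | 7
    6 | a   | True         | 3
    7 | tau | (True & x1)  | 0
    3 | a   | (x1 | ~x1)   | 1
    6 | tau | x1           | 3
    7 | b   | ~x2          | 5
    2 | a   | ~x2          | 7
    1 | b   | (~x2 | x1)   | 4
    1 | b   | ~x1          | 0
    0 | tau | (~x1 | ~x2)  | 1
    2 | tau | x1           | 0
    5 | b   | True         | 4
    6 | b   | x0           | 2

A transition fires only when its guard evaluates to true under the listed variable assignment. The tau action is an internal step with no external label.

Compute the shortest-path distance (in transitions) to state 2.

Layered search for 2:
  depth 0: {0}
  depth 1: {1}
  depth 2: {4}
2 never appears.

Answer: UNREACHABLE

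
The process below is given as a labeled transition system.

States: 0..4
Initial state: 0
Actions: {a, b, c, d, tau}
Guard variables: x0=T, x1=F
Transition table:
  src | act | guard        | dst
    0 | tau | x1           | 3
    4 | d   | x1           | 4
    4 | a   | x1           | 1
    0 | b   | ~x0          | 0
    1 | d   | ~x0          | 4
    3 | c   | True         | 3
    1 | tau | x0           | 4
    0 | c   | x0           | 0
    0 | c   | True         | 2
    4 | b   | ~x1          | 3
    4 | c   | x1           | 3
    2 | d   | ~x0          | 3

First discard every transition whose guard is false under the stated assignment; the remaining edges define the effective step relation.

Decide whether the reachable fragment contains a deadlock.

Reachable = {0,2}
  0: c→0  c→2  [2 out]
  2: ∅  [no exit]
witness 2: c

Answer: DEADLOCK at state 2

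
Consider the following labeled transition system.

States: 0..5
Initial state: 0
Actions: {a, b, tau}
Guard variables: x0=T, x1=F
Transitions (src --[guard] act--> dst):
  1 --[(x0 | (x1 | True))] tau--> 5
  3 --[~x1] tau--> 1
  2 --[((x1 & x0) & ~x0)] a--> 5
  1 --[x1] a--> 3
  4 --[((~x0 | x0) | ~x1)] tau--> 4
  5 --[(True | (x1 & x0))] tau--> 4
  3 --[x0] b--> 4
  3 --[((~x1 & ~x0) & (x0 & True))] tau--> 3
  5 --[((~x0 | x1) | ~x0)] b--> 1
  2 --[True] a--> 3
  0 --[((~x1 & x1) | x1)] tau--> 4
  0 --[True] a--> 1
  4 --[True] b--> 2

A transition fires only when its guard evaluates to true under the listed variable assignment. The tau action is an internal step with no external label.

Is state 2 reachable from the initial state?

After dropping false guards: 8 live edges.
L0 = {0}
L1 = {1}  now seen {0,1}
L2 = {5}  now seen {0,1,5}
L3 = {4}  now seen {0,1,4,5}
L4 = {2}  now seen {0,1,2,4,5}
L5 = {3}  now seen {0,1,2,3,4,5}
Reach set: {0,1,2,3,4,5}
trace reaching 2: a·tau·tau·b

Answer: REACHABLE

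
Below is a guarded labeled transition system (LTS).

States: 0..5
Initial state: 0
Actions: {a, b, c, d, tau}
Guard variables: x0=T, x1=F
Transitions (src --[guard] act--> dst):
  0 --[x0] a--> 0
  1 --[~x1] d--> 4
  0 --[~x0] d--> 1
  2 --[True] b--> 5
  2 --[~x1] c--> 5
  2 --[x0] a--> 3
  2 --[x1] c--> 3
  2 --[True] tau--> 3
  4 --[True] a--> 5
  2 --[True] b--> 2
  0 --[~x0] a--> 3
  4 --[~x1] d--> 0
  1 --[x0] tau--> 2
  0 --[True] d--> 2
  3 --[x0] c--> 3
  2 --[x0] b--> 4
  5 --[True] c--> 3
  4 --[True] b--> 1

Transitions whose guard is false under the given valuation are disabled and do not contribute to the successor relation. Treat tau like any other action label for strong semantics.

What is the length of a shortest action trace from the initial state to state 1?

Breadth-first toward 1:
  Layer 0: {0}
  Layer 1: {2}
  Layer 2: {3,4,5}
  Layer 3: {1}
first hit 1 at d=3 via d·b·b

Answer: 3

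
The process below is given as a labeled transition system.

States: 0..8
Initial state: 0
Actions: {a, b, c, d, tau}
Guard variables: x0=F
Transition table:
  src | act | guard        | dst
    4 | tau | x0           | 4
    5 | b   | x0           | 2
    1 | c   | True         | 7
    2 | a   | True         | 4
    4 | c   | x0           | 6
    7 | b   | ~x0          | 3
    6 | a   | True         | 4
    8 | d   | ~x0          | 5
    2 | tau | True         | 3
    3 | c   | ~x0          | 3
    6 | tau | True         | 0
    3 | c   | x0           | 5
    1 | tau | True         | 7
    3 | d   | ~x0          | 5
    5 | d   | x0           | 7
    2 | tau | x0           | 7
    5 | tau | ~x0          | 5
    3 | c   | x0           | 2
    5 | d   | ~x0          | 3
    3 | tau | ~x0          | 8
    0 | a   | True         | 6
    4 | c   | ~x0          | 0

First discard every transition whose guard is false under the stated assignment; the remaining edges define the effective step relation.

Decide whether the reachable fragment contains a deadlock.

Answer: DEADLOCK-FREE

Trace:
Reach set: {0,4,6}
  0: a→6  [1 out]
  4: c→0  [1 out]
  6: a→4  tau→0  [2 out]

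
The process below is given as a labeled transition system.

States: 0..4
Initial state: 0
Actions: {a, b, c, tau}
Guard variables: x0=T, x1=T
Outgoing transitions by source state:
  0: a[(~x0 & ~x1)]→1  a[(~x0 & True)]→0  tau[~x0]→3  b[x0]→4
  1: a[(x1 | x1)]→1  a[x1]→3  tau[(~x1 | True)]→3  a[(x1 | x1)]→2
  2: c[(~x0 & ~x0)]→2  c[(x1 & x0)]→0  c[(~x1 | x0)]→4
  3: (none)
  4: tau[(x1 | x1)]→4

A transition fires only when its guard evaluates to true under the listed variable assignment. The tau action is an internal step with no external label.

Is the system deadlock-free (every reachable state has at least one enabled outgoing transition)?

Reachable = {0,4}
  0: b→4  [deg 1]
  4: tau→4  [deg 1]

Answer: DEADLOCK-FREE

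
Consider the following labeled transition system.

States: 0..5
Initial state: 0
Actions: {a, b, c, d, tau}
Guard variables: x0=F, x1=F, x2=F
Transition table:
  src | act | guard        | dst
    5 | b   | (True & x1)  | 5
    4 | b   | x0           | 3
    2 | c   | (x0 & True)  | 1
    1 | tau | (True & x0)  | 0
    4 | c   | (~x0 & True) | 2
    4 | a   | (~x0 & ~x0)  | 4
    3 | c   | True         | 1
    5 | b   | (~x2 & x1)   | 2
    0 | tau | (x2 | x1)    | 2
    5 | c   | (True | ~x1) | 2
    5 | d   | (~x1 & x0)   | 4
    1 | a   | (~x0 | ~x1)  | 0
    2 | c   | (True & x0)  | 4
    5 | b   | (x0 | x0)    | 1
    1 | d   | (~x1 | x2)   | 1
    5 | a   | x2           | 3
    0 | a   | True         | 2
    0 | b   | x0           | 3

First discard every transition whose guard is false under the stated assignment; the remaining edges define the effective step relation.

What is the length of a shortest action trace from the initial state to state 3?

Answer: UNREACHABLE

Analysis:
BFS to 3:
  Layer 0: {0}
  Layer 1: {2}
3 never appears.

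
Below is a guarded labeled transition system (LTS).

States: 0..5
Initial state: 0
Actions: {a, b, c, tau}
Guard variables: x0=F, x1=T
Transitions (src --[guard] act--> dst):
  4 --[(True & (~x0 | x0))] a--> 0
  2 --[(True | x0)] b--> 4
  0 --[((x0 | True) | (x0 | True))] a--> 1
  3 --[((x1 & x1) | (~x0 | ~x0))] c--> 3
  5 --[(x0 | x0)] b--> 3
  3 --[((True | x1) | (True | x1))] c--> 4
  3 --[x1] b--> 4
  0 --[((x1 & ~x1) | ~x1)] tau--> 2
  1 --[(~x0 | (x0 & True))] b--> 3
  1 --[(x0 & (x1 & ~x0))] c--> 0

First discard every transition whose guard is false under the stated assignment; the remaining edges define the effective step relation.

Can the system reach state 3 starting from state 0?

Answer: REACHABLE

Analysis:
Guard filter leaves 7 enabled edge(s).
depth 0: {0}
depth 1: {1}  now seen {0,1}
depth 2: {3}  now seen {0,1,3}
depth 3: {4}  now seen {0,1,3,4}
R = {0,1,3,4}
trace reaching 3: a·b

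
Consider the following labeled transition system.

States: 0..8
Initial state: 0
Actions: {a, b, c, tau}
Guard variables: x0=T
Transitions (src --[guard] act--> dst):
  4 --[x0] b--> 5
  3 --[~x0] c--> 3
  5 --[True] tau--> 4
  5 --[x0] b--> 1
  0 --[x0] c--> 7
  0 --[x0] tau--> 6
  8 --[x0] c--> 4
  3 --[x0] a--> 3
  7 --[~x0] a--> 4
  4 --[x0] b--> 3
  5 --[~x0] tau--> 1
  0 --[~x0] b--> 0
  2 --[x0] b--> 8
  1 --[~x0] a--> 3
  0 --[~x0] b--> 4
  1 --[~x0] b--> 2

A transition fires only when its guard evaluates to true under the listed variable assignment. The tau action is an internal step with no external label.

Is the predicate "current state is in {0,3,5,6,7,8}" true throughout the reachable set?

Answer: INVARIANT HOLDS

Trace:
Allowed set {0,3,5,6,7,8}
R = {0,6,7}
  0: safe
  6: safe
  7: safe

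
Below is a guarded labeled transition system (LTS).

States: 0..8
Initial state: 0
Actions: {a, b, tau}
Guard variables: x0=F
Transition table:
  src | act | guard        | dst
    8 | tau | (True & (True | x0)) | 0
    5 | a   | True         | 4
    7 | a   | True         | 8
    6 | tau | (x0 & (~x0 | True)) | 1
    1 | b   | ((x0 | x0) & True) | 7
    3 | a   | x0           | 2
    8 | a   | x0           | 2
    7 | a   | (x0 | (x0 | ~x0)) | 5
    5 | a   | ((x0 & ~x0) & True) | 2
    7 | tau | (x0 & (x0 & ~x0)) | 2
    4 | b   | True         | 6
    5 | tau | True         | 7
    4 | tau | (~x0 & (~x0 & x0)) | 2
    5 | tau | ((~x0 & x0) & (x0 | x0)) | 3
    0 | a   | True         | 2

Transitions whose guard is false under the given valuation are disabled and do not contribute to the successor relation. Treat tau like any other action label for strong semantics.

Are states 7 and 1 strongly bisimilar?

Answer: NOT BISIMILAR

Working:
Compute ~ classes (split until stable):
  round 0: {{0,1,2,3,4,5,6,7,8}}
  round 1: {{0,7},{1,2,3,6},{4},{5},{8}}
  round 2: {{0},{1,2,3,6},{4},{5},{7},{8}}
Fixed point at round 3; 6 class(es).
class of 7: {7}; class of 1: {1,2,3,6}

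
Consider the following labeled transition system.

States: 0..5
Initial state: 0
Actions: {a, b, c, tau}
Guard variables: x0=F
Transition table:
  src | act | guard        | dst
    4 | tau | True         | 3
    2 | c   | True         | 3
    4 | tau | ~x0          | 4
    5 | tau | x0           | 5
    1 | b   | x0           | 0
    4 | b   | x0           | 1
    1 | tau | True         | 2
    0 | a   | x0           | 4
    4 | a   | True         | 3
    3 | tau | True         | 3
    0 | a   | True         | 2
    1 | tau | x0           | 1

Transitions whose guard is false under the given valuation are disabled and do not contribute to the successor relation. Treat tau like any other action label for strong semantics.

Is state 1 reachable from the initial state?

Answer: UNREACHABLE

Trace:
Guard filter leaves 7 enabled edge(s).
L0 = {0}
L1 = {2}  total {0,2}
L2 = {3}  total {0,2,3}
R = {0,2,3}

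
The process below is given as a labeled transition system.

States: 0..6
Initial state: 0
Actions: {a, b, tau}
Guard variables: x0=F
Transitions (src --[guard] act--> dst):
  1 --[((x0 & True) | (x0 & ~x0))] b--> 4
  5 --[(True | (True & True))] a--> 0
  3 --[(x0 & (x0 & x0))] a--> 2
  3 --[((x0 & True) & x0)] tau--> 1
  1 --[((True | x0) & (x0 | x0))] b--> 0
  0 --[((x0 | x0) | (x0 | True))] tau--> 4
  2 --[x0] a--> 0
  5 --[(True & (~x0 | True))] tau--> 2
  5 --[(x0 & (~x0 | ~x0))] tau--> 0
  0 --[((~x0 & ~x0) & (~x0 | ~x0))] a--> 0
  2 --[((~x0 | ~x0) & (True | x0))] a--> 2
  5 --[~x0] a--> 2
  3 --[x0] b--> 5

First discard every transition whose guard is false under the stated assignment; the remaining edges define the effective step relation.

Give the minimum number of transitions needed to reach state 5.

Answer: UNREACHABLE

Working:
BFS to 5:
  Layer 0: {0}
  Layer 1: {4}
5 never appears.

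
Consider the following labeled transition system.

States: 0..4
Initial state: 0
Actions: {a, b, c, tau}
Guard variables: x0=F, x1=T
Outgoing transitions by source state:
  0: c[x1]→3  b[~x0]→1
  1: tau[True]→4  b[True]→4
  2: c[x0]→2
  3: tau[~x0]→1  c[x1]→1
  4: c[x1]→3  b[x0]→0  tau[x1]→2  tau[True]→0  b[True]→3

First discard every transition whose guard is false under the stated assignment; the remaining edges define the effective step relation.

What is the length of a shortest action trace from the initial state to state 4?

Answer: 2

Working:
Breadth-first toward 4:
  depth 0: {0}
  depth 1: {1,3}
  depth 2: {4}
4 enters at depth 2; path b·b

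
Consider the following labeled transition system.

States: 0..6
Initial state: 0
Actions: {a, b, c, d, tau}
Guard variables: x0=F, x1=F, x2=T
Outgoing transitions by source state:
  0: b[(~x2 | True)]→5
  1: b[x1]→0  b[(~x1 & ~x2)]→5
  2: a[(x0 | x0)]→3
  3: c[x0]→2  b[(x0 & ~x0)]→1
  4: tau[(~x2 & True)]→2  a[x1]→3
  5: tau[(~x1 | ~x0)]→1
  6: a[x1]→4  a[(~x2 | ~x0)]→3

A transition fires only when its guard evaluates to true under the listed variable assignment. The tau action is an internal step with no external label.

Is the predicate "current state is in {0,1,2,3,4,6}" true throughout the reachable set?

Safe = {0,1,2,3,4,6}
Reach set: {0,1,5}
  0: ok
  1: ok
  5: VIOLATES
witness against invariant: b → 5

Answer: INVARIANT VIOLATED at state 5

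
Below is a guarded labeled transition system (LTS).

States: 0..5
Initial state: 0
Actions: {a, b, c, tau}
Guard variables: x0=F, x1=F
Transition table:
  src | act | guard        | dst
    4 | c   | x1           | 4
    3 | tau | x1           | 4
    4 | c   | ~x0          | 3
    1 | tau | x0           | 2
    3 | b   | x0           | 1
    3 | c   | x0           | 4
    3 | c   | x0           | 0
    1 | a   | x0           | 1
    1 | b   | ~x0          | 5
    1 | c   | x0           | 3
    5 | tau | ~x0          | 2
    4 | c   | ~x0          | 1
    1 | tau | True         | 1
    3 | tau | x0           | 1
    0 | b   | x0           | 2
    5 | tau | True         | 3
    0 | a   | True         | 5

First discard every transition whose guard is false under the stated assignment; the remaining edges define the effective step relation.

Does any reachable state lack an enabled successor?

Answer: DEADLOCK at state 2

Trace:
R = {0,2,3,5}
  0: a→5  [deg 1]
  2: ∅  [STUCK]
  3: ∅  [STUCK]
  5: tau→2  tau→3  [deg 2]
trace reaching 2: a·tau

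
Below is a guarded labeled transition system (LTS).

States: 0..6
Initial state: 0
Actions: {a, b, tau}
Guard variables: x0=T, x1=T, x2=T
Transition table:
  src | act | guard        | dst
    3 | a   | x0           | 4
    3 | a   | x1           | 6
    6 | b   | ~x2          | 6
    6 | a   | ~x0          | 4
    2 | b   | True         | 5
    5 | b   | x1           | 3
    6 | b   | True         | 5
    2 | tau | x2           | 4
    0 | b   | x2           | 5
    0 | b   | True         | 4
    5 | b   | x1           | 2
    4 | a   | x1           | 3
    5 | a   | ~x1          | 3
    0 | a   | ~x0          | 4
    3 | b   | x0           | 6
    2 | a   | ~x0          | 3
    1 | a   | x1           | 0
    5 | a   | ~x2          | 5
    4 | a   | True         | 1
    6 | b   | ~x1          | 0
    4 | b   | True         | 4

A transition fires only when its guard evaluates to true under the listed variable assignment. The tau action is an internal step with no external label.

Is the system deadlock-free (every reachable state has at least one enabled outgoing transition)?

Answer: DEADLOCK-FREE

Analysis:
R = {0,1,2,3,4,5,6}
  0: b→4  b→5  [deg 2]
  1: a→0  [deg 1]
  2: b→5  tau→4  [deg 2]
  3: a→4  a→6  b→6  [deg 3]
  4: a→1  a→3  b→4  [deg 3]
  5: b→2  b→3  [deg 2]
  6: b→5  [deg 1]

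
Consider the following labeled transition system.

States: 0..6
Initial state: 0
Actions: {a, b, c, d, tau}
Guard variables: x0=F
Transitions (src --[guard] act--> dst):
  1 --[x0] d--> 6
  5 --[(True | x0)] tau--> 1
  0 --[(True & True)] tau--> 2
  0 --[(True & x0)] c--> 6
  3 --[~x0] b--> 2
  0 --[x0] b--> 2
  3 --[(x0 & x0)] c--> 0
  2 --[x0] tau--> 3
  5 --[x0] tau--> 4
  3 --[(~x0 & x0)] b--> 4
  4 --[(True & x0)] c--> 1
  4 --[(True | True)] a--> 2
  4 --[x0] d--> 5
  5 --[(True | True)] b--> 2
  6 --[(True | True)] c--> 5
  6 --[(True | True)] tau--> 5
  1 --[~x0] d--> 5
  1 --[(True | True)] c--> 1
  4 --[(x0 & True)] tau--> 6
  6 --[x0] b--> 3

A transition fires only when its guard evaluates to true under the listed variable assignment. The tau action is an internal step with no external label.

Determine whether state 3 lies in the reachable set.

After dropping false guards: 9 live edges.
L0 = {0}
L1 = {2}  now seen {0,2}
Reachable = {0,2}

Answer: UNREACHABLE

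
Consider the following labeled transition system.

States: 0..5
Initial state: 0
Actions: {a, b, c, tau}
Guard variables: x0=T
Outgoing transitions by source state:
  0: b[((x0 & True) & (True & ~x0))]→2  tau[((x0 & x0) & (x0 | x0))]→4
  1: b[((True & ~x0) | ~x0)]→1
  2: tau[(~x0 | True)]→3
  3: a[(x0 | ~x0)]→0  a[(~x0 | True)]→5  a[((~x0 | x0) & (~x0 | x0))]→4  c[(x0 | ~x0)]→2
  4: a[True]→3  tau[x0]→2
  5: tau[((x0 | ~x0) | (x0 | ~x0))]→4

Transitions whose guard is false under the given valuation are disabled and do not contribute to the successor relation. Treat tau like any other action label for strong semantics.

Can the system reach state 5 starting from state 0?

Answer: REACHABLE

Working:
After dropping false guards: 9 live edges.
Layer 0: {0}
Layer 1: {4}  now seen {0,4}
Layer 2: {2,3}  now seen {0,2,3,4}
Layer 3: {5}  now seen {0,2,3,4,5}
Reachable = {0,2,3,4,5}
Path to 5: tau·a·a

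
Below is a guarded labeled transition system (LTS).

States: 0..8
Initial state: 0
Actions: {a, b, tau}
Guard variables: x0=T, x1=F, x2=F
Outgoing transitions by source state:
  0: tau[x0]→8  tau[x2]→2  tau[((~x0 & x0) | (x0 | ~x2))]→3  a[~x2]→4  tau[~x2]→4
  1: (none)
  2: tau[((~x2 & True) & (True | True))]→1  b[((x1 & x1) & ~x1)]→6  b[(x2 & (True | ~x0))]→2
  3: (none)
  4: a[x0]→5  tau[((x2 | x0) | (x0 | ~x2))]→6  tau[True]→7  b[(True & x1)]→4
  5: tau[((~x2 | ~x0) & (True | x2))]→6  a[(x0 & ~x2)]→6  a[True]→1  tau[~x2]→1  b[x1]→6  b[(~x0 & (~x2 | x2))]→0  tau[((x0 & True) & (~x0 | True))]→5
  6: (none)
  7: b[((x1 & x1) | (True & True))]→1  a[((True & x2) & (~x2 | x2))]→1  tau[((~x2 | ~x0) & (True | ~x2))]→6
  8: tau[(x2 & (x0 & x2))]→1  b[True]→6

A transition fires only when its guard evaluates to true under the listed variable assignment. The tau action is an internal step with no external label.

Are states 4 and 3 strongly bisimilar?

Answer: NOT BISIMILAR

Analysis:
Refine partition for ~:
  π0 = {{0,1,2,3,4,5,6,7,8}}
  π1 = {{0,4,5},{1,3,6},{2},{7},{8}}
  π2 = {{0},{1,3,6},{2},{4},{5},{7},{8}}
stable after 3 split(s): 7 block(s)
4∈{4}, 3∈{1,3,6}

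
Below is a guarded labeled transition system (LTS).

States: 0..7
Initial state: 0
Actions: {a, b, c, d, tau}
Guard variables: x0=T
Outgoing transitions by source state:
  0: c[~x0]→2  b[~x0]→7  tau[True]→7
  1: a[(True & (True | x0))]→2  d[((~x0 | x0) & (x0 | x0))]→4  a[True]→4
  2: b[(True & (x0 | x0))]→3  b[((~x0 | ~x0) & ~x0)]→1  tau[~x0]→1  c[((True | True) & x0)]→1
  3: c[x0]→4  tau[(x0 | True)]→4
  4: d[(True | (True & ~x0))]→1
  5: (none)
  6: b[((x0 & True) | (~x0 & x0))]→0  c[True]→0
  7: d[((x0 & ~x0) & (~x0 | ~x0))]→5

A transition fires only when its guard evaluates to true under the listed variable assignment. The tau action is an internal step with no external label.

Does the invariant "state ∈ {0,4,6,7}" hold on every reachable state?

Inv-set: {0,4,6,7}
Reach set: {0,7}
  0: safe
  7: safe

Answer: INVARIANT HOLDS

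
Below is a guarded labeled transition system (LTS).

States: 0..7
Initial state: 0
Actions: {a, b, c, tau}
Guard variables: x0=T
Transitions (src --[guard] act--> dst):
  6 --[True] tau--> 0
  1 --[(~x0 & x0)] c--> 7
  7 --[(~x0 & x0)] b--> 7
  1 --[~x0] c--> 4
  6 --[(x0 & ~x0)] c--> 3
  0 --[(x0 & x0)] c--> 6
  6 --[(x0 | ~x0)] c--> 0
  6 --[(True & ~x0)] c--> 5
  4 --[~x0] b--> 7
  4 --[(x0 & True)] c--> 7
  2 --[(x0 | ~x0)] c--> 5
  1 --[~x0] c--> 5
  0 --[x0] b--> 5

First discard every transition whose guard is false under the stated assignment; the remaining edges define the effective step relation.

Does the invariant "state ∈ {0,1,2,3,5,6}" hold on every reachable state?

Allowed set {0,1,2,3,5,6}
Reachable = {0,5,6}
  0: ✓
  5: ✓
  6: ✓

Answer: INVARIANT HOLDS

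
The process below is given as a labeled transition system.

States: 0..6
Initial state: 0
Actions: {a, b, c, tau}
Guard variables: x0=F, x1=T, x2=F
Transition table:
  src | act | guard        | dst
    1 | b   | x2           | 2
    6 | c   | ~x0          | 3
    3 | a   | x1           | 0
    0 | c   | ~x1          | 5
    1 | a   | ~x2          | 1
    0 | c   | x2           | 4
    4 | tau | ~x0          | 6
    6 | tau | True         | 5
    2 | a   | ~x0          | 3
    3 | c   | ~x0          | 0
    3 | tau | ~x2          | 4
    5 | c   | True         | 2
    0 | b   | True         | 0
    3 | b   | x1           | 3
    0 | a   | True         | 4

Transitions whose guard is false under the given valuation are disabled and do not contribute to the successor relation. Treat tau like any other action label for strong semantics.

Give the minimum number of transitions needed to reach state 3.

Layered search for 3:
  depth 0: {0}
  depth 1: {4}
  depth 2: {6}
  depth 3: {3,5}
3 enters at depth 3; path a·tau·c

Answer: 3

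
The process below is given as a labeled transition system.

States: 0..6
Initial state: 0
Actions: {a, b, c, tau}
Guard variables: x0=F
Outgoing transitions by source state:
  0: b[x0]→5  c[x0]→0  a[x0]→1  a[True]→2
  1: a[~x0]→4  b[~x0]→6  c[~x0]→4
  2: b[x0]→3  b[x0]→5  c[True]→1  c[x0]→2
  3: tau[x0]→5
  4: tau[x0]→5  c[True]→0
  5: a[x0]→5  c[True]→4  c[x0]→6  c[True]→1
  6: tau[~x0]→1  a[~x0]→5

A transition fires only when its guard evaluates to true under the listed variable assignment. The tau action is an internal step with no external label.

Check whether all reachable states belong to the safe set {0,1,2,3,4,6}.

Answer: INVARIANT VIOLATED at state 5

Analysis:
Safe = {0,1,2,3,4,6}
Reachable = {0,1,2,4,5,6}
  0: ✓
  1: ✓
  2: ✓
  4: ✓
  5: ✗ unsafe
  6: ✓
reach 5 via a·c·b·a — violates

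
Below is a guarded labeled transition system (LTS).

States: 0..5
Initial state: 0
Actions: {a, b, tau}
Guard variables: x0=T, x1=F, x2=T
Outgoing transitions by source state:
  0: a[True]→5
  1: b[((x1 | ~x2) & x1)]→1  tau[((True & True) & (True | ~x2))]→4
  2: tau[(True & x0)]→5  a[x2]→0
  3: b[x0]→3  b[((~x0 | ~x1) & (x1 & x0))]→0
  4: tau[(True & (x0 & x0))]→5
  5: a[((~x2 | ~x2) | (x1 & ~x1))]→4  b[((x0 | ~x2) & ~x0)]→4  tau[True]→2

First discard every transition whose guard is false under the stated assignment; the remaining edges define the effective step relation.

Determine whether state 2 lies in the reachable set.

Answer: REACHABLE

Trace:
After dropping false guards: 7 live edges.
L0 = {0}
L1 = {5}  cumulative {0,5}
L2 = {2}  cumulative {0,2,5}
Reachable = {0,2,5}
witness 2: a·tau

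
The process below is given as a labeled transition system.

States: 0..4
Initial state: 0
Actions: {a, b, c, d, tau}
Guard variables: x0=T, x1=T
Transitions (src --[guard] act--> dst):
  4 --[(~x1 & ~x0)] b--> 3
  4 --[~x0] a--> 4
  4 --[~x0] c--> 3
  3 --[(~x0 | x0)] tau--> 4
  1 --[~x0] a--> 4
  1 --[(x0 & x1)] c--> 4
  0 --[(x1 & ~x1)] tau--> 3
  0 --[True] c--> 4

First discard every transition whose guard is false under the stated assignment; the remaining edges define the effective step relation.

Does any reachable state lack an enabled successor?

Reach set: {0,4}
  0: c→4  [1 out]
  4: ∅  [deadlock]
Path to 4: c

Answer: DEADLOCK at state 4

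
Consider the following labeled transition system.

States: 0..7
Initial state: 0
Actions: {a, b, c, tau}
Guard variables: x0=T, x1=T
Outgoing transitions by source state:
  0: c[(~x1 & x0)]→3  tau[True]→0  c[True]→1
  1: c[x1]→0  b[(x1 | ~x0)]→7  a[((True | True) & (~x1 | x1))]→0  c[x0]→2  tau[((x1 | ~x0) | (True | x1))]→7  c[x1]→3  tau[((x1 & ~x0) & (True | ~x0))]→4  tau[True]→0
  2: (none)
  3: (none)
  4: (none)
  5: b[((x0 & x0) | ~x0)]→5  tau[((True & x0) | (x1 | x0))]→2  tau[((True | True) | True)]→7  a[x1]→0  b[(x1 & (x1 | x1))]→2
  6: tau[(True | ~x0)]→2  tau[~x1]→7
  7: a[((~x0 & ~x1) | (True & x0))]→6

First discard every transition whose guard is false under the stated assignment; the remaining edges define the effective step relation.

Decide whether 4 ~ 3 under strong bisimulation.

Compute ~ classes (split until stable):
  round 0: {{0,1,2,3,4,5,6,7}}
  round 1: {{0},{1},{2,3,4},{5},{6},{7}}
stable after 2 split(s): 6 block(s)
4∈{2,3,4}, 3∈{2,3,4}

Answer: BISIMILAR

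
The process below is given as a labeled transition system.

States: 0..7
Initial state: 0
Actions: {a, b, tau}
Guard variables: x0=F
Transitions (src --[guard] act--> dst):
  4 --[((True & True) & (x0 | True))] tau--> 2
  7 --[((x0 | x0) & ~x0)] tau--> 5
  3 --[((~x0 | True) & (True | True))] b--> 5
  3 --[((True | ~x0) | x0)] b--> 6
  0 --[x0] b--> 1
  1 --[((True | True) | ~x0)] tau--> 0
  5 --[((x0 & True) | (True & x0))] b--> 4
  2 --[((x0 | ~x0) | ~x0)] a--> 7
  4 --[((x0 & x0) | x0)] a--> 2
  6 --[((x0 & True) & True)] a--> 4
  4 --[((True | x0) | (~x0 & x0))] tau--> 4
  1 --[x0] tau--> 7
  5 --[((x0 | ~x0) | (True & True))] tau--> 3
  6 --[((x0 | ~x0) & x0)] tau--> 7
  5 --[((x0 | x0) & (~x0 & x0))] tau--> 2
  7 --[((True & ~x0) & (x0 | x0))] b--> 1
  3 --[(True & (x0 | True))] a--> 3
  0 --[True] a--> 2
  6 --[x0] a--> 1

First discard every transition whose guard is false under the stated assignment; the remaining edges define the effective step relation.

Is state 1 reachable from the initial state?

9 transition(s) survive guard evaluation.
Layer 0: {0}
Layer 1: {2}  now seen {0,2}
Layer 2: {7}  now seen {0,2,7}
Reach set: {0,2,7}

Answer: UNREACHABLE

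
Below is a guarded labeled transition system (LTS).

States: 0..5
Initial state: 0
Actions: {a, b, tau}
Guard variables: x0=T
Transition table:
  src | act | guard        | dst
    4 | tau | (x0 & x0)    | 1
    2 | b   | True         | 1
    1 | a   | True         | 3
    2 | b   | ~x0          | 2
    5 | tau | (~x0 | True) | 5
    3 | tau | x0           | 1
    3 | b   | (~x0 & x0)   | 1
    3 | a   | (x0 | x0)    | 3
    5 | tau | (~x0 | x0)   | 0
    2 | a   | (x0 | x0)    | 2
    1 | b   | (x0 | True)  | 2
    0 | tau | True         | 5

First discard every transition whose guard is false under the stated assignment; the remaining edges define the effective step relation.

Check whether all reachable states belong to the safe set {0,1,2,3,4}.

Answer: INVARIANT VIOLATED at state 5

Analysis:
Inv-set: {0,1,2,3,4}
Reach set: {0,5}
  0: safe
  5: ✗ unsafe
witness against invariant: tau → 5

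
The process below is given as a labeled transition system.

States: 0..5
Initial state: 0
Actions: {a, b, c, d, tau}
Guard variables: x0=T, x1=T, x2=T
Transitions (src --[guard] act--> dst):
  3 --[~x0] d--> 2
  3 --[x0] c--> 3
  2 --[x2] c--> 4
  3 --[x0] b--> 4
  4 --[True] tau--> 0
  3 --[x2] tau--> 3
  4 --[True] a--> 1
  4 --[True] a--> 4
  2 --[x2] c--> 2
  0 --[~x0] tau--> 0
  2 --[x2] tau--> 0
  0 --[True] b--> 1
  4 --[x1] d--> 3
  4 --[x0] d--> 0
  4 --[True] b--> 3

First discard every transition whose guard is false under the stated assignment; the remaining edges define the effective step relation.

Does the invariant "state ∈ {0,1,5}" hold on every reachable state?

Answer: INVARIANT HOLDS

Analysis:
Inv-set: {0,1,5}
Reach set: {0,1}
  0: safe
  1: safe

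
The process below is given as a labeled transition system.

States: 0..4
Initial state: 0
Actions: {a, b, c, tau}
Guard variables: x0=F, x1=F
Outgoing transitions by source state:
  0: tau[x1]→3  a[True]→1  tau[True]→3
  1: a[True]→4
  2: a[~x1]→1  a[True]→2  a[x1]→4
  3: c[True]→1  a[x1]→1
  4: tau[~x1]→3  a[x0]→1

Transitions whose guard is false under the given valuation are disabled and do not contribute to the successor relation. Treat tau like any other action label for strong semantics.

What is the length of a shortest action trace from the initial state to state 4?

Layered search for 4:
  Layer 0: {0}
  Layer 1: {1,3}
  Layer 2: {4}
4 enters at depth 2; path a·a

Answer: 2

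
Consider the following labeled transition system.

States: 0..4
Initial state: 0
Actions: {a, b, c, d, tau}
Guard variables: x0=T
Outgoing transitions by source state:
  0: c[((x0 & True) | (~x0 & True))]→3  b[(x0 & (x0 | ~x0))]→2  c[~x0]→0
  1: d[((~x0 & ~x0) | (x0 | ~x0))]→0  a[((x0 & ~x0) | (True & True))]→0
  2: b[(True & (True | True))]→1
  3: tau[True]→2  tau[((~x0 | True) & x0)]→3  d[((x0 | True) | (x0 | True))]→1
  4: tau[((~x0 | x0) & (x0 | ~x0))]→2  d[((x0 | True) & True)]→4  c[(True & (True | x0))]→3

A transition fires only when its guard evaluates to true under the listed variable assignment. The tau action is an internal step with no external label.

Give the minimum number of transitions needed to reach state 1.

Breadth-first toward 1:
  depth 0: {0}
  depth 1: {2,3}
  depth 2: {1}
1 enters at depth 2; path b·b

Answer: 2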